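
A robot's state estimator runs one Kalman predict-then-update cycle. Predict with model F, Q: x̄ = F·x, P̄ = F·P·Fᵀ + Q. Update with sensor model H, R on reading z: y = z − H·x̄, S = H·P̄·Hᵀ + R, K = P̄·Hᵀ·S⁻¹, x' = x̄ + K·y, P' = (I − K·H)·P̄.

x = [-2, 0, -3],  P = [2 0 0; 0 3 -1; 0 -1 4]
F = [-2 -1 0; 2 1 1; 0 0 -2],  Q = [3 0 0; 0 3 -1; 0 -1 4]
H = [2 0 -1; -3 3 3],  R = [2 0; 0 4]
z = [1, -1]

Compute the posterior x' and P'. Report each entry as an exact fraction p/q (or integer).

x̄ = F·x = [4, -7, 6]
P̄ = F·P·Fᵀ + Q = [14 -10 -2; -10 16 -7; -2 -7 20]
y = z − H·x̄ = [-1, 14]
S = H·P̄·Hᵀ + R = [86 -201; -201 544]
K = P̄·Hᵀ·S⁻¹ = [642/6383 -678/6383; 4385/6383 2289/6383; -4011/6383 -954/6383]
x' = x̄ + K·y = [15398/6383, -17020/6383, 28953/6383]
P' = (I − K·H)·P̄ = [17218/6383 -16838/6383 33152/6383; -16838/6383 28660/6383 -42446/6383; 33152/6383 -42446/6383 74326/6383]

x' = [15398/6383, -17020/6383, 28953/6383]
P' = [17218/6383 -16838/6383 33152/6383; -16838/6383 28660/6383 -42446/6383; 33152/6383 -42446/6383 74326/6383]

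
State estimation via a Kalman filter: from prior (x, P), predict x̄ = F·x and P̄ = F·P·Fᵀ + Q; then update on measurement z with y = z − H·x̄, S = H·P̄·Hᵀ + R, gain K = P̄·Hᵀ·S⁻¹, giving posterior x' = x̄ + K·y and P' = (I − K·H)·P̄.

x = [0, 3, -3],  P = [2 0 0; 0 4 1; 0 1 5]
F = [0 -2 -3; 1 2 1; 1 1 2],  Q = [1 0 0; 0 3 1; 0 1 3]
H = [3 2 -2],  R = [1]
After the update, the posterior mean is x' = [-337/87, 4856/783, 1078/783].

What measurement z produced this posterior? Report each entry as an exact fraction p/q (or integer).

z = [-2]

x̄ = F·x = [3, 3, -3]
P̄ = F·P·Fᵀ + Q = [74 -39 -45; -39 30 26; -45 26 33]
S = H·P̄·Hᵀ + R = [783]
K = P̄·Hᵀ·S⁻¹ = [26/87; -109/783; -149/783]
x' − x̄ = [-598/87, 2507/783, 3427/783] = K·y
y = (KᵀK)⁻¹·Kᵀ·(x' − x̄) = [-23]
z = y + H·x̄ = [-23] + [21] = [-2]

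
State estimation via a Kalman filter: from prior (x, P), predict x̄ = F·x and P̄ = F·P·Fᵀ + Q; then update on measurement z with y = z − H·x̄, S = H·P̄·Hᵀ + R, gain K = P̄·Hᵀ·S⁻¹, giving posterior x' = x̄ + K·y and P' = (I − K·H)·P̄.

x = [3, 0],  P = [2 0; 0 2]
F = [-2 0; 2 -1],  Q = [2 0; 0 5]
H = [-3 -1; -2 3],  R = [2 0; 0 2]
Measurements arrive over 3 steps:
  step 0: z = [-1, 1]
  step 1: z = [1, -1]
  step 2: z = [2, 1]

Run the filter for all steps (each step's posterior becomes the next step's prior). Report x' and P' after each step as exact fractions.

step 0: x' = [48/503, 2459/5533], P' = [80/503 22/503; 22/503 1148/5533]
step 1: x' = [-976146/5434139, -2429107/5434139], P' = [839352/5434139 236982/5434139; 236982/5434139 1115964/5434139]
step 2: x' = [-3027978889/5289125701, -315296778/5289125701], P' = [816725992/5289125701 230715498/5289125701; 230715498/5289125701 1086149284/5289125701]

step 0: x̄ = F·x = [-6, 6]
step 0: P̄ = F·P·Fᵀ + Q = [10 -8; -8 15]
step 0: y = z − H·x̄ = [-13, -29]
step 0: S = H·P̄·Hᵀ + R = [59 71; 71 273]
step 0: K = P̄·Hᵀ·S⁻¹ = [-131/503 -47/503; -937/5533 1480/5533]
step 0: x' = x̄ + K·y = [48/503, 2459/5533]
step 0: P' = (I − K·H)·P̄ = [80/503 22/503; 22/503 1148/5533]
step 1: x̄ = F·x = [-96/503, -1403/5533]
step 1: P̄ = F·P·Fᵀ + Q = [1326/503 -276/503; -276/503 31365/5533]
step 1: y = z − H·x̄ = [962/5533, -3436/5533]
step 1: S = H·P̄·Hᵀ + R = [155489/5533 14673/5533; 14673/5533 388127/5533]
step 1: K = P̄·Hᵀ·S⁻¹ = [-1377519/5434139 -483879/5434139; -913455/5434139 1436964/5434139]
step 1: x' = x̄ + K·y = [-976146/5434139, -2429107/5434139]
step 1: P' = (I − K·H)·P̄ = [839352/5434139 236982/5434139; 236982/5434139 1115964/5434139]
step 2: x̄ = F·x = [1952292/5434139, 476815/5434139]
step 2: P̄ = F·P·Fᵀ + Q = [14225686/5434139 -2883444/5434139; -2883444/5434139 30696139/5434139]
step 2: y = z − H·x̄ = [17201969/5434139, 7908278/5434139]
step 2: S = H·P̄·Hᵀ + R = [152294927/5434139 13449807/5434139; 13449807/5434139 378637601/5434139]
step 2: K = P̄·Hᵀ·S⁻¹ = [-1340446737/5289125701 -470652745/5289125701; -889147889/5289125701 1398508428/5289125701]
step 2: x' = x̄ + K·y = [-3027978889/5289125701, -315296778/5289125701]
step 2: P' = (I − K·H)·P̄ = [816725992/5289125701 230715498/5289125701; 230715498/5289125701 1086149284/5289125701]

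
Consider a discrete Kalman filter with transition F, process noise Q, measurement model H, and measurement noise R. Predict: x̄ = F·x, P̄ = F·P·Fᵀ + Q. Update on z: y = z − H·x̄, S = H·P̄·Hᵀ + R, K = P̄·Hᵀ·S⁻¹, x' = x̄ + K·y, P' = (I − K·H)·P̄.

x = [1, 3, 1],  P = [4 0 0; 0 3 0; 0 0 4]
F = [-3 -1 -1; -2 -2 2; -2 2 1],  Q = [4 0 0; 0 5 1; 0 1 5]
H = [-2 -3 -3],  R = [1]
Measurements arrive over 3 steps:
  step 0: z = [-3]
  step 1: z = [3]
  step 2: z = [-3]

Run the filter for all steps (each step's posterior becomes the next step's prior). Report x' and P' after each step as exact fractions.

step 0: x' = [-7363/1629, -5174/1629, 11705/1629], P' = [35759/1629 -10622/1629 -13150/1629; -10622/1629 26921/1629 -19763/1629; -13150/1629 -19763/1629 28589/1629]
step 1: x' = [-13401982/2733411, 8215692/911137, -6144357/911137], P' = [16436389/911137 -114919352/2733411 27379989/911137; -114919352/2733411 329796341/2733411 -84349796/911137; 27379989/911137 -84349796/911137 132264519/1822274]
step 2: x' = [127404370843/10940783659, -925565388058/32822350977, 703688416937/32822350977], P' = [1087086557119/10940783659 -3039108507496/10940783659 2314528229503/10940783659; -3039108507496/10940783659 26386962927337/32822350977 -20305201535891/32822350977; 2314528229503/10940783659 -20305201535891/32822350977 15675957619204/32822350977]

step 0: x̄ = F·x = [-7, -6, 5]
step 0: P̄ = F·P·Fᵀ + Q = [47 22 14; 22 49 13; 14 13 37]
step 0: y = z − H·x̄ = [-20]
step 0: S = H·P̄·Hᵀ + R = [1629]
step 0: K = P̄·Hᵀ·S⁻¹ = [-202/1629; -230/1629; -178/1629]
step 0: x' = x̄ + K·y = [-7363/1629, -5174/1629, 11705/1629]
step 0: P' = (I − K·H)·P̄ = [35759/1629 -10622/1629 -13150/1629; -10622/1629 26921/1629 -19763/1629; -13150/1629 -19763/1629 28589/1629]
step 1: x̄ = F·x = [5186/543, 48484/1629, 1787/181]
step 1: P̄ = F·P·Fᵀ + Q = [22411/181 59614/543 27450/181; 59614/543 551549/1629 14837/181; 27450/181 14837/181 38442/181]
step 1: y = z − H·x̄ = [76568/543]
step 1: S = H·P̄·Hᵀ + R = [1822274/181]
step 1: K = P̄·Hᵀ·S⁻¹ = [-93393/911137; -402155/2733411; -214737/1822274]
step 1: x' = x̄ + K·y = [-13401982/2733411, 8215692/911137, -6144357/911137]
step 1: P' = (I − K·H)·P̄ = [16436389/911137 -114919352/2733411 27379989/911137; -114919352/2733411 329796341/2733411 -84349796/911137; 27379989/911137 -84349796/911137 132264519/1822274]
step 2: x̄ = F·x = [11330647/911137, -59356330/2733411, 57665045/2733411]
step 2: P̄ = F·P·Fᵀ + Q = [560268361/5466822 -229753519/911137 1149102293/5466822; -229753519/911137 2771596753/2733411 -1721360306/2733411; 1149102293/5466822 -1721360306/2733411 871388841/1822274]
step 2: y = z − H·x̄ = [18236598/911137]
step 2: S = H·P̄·Hᵀ + R = [10940783659/5466822]
step 2: K = P̄·Hᵀ·S⁻¹ = [-432280259/10940783659; -3544376454/10940783659; 187457681/10940783659]
step 2: x' = x̄ + K·y = [127404370843/10940783659, -925565388058/32822350977, 703688416937/32822350977]
step 2: P' = (I − K·H)·P̄ = [1087086557119/10940783659 -3039108507496/10940783659 2314528229503/10940783659; -3039108507496/10940783659 26386962927337/32822350977 -20305201535891/32822350977; 2314528229503/10940783659 -20305201535891/32822350977 15675957619204/32822350977]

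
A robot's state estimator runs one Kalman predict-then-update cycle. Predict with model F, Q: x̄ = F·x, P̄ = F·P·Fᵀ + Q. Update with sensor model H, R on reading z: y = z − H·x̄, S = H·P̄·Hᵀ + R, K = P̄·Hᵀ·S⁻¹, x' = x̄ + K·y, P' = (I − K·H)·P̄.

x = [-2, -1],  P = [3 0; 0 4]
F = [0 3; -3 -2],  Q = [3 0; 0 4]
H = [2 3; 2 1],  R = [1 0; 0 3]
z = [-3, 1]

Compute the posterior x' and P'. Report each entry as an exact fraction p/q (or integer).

x' = [26787/21095, -38218/21095]
P' = [35313/21095 -25212/21095; -25212/21095 20253/21095]

x̄ = F·x = [-3, 8]
P̄ = F·P·Fᵀ + Q = [39 -24; -24 47]
y = z − H·x̄ = [-21, -1]
S = H·P̄·Hᵀ + R = [292 105; 105 110]
K = P̄·Hᵀ·S⁻¹ = [-1002/4219 15138/21095; 2067/4219 -10057/21095]
x' = x̄ + K·y = [26787/21095, -38218/21095]
P' = (I − K·H)·P̄ = [35313/21095 -25212/21095; -25212/21095 20253/21095]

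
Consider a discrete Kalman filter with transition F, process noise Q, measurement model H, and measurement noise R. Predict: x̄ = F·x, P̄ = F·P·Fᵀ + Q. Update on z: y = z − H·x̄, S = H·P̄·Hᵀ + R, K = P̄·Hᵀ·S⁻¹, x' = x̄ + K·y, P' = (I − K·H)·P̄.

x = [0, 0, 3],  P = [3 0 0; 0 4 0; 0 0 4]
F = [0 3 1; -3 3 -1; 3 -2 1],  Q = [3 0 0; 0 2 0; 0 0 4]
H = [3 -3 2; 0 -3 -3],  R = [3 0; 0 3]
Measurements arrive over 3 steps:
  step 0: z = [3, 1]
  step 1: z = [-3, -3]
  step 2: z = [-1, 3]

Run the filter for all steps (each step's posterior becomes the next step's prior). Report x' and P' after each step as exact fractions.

step 0: x' = [78086/32241, 23068/32241, -11056/10747], P' = [934412/32241 565519/32241 -184303/10747; 565519/32241 347762/32241 -112010/10747; -184303/10747 -112010/10747 111564/10747]
step 1: x' = [-3663123774/1236137657, -1049399565/1236137657, 2142235827/1236137657], P' = [4939765428/1236137657 2872877295/1236137657 -2830422690/1236137657; 2872877295/1236137657 1877447728/1236137657 -1697868876/1236137657; -2830422690/1236137657 -1697868876/1236137657 1910257215/1236137657]
step 2: x' = [7256285470214/2872068816667, 4028175454228/2872068816667, -6665066966602/2872068816667], P' = [11011976781570/2872068816667 6418213135284/2872068816667 -6339147241602/2872068816667; 6418213135284/2872068816667 4220359964750/2872068816667 -3813871237941/2872068816667; -6339147241602/2872068816667 -3813871237941/2872068816667 4317241834041/2872068816667]

step 0: x̄ = F·x = [3, -3, 3]
step 0: P̄ = F·P·Fᵀ + Q = [43 32 -20; 32 69 -55; -20 -55 51]
step 0: y = z − H·x̄ = [-21, 1]
step 0: S = H·P̄·Hᵀ + R = [1059 42; 42 93]
step 0: K = P̄·Hᵀ·S⁻¹ = [287/32241 -12610/32241; -6263/32241 -11732/32241; 2083/10747 446/10747]
step 0: x' = x̄ + K·y = [78086/32241, 23068/32241, -11056/10747]
step 0: P' = (I − K·H)·P̄ = [934412/32241 565519/32241 -184303/10747; 565519/32241 347762/32241 -112010/10747; -184303/10747 -112010/10747 111564/10747]
step 1: x̄ = F·x = [1092/977, -43962/10747, 154954/32241]
step 1: P̄ = F·P·Fᵀ + Q = [46821/977 -19266/977 40698/977; -19266/977 152708/10747 -236961/10747; 40698/977 -236961/10747 1504850/32241]
step 1: y = z − H·x̄ = [-910397/32241, -9173/10747]
step 1: S = H·P̄·Hᵀ + R = [60236084/32241 -4467979/10747; -4467979/10747 1655865/10747]
step 1: K = P̄·Hᵀ·S⁻¹ = [179939673/1236137657 -42454605/1236137657; -136483017/1236137657 -179578852/1236137657; 140950996/1236137657 -212388339/1236137657]
step 1: x' = x̄ + K·y = [-3663123774/1236137657, -1049399565/1236137657, 2142235827/1236137657]
step 1: P' = (I − K·H)·P̄ = [4939765428/1236137657 2872877295/1236137657 -2830422690/1236137657; 2872877295/1236137657 1877447728/1236137657 -1697868876/1236137657; -2830422690/1236137657 -1697868876/1236137657 1910257215/1236137657]
step 2: x̄ = F·x = [-1005962868/1236137657, 5698936800/1236137657, -6748336365/1236137657]
step 2: P̄ = F·P·Fᵀ + Q = [12328486482/1236137657 -2377855248/1236137657 6312329556/1236137657; -2377855248/1236137657 7230336739/1236137657 -6046481250/1236137657; 6312329556/1236137657 -6046481250/1236137657 14156899431/1236137657]
step 2: y = z − H·x̄ = [32375234077/1236137657, 560214276/1236137657]
step 2: S = H·P̄·Hᵀ + R = [427472543820/1236137657 -73418078457/1236137657; -73418078457/1236137657 87356876001/1236137657]
step 2: K = P̄·Hᵀ·S⁻¹ = [367665485218/2872068816667 -79065893682/2872068816667; -344727654760/2872068816667 -406488726809/2872068816667; 352885219033/2872068816667 -503370596100/2872068816667]
step 2: x' = x̄ + K·y = [7256285470214/2872068816667, 4028175454228/2872068816667, -6665066966602/2872068816667]
step 2: P' = (I − K·H)·P̄ = [11011976781570/2872068816667 6418213135284/2872068816667 -6339147241602/2872068816667; 6418213135284/2872068816667 4220359964750/2872068816667 -3813871237941/2872068816667; -6339147241602/2872068816667 -3813871237941/2872068816667 4317241834041/2872068816667]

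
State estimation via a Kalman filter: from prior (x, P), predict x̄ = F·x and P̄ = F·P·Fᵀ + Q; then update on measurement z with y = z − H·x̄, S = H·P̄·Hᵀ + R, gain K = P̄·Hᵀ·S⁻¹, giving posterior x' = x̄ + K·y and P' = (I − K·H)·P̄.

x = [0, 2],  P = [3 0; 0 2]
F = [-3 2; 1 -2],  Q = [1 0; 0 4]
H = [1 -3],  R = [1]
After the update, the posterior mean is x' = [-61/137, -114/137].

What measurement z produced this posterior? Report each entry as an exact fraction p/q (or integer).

z = [2]

x̄ = F·x = [4, -4]
P̄ = F·P·Fᵀ + Q = [36 -17; -17 15]
S = H·P̄·Hᵀ + R = [274]
K = P̄·Hᵀ·S⁻¹ = [87/274; -31/137]
x' − x̄ = [-609/137, 434/137] = K·y
y = (KᵀK)⁻¹·Kᵀ·(x' − x̄) = [-14]
z = y + H·x̄ = [-14] + [16] = [2]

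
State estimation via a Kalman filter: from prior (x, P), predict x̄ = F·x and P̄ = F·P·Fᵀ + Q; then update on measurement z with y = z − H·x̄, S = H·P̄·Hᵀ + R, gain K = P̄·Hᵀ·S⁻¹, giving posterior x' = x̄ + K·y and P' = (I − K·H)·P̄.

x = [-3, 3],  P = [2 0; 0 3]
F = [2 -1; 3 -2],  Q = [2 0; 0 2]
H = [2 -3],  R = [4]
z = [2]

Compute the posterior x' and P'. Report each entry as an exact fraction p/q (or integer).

x' = [-113/32, -105/32]
P' = [55/8 39/8; 39/8 31/8]

x̄ = F·x = [-9, -15]
P̄ = F·P·Fᵀ + Q = [13 18; 18 32]
y = z − H·x̄ = [-25]
S = H·P̄·Hᵀ + R = [128]
K = P̄·Hᵀ·S⁻¹ = [-7/32; -15/32]
x' = x̄ + K·y = [-113/32, -105/32]
P' = (I − K·H)·P̄ = [55/8 39/8; 39/8 31/8]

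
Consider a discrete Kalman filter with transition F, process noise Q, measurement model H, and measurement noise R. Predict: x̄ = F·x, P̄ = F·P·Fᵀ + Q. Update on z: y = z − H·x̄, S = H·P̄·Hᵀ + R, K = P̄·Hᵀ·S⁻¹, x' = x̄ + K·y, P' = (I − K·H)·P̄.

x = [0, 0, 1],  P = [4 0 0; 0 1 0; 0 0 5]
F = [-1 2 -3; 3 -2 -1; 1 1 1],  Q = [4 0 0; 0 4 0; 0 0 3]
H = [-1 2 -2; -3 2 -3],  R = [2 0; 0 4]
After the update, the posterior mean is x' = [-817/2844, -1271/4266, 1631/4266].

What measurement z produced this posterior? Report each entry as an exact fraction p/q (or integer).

x̄ = F·x = [-3, -1, 1]
P̄ = F·P·Fᵀ + Q = [57 -1 -17; -1 49 5; -17 5 13]
S = H·P̄·Hᵀ + R = [203 250; 250 476]
K = P̄·Hᵀ·S⁻¹ = [775/1422 -1543/2844; 1304/2133 -599/4266; -314/2133 527/4266]
x' − x̄ = [7715/2844, 2995/4266, -2635/4266] = K·y
y = (KᵀK)⁻¹·Kᵀ·(x' − x̄) = [0, -5]
z = y + H·x̄ = [0, -5] + [-1, 4] = [-1, -1]

z = [-1, -1]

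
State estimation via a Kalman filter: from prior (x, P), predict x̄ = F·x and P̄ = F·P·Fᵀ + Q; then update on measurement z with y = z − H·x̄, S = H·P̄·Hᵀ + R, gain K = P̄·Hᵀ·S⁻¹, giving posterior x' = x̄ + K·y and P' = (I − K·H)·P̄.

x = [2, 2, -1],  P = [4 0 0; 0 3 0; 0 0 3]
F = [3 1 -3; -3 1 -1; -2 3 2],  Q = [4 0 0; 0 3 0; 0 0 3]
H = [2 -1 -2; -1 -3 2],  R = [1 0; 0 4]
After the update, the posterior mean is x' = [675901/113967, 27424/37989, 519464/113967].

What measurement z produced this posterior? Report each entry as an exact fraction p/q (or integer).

x̄ = F·x = [11, -3, 0]
P̄ = F·P·Fᵀ + Q = [70 -24 -33; -24 45 27; -33 27 58]
S = H·P̄·Hᵀ + R = [1026 -207; -207 375]
K = P̄·Hᵀ·S⁻¹ = [24334/113967 -2006/37989; -7436/37989 -3293/12663; -21433/113967 2945/37989]
x' − x̄ = [-577736/113967, 141391/37989, 519464/113967] = K·y
y = (KᵀK)⁻¹·Kᵀ·(x' − x̄) = [-23, 3]
z = y + H·x̄ = [-23, 3] + [25, -2] = [2, 1]

z = [2, 1]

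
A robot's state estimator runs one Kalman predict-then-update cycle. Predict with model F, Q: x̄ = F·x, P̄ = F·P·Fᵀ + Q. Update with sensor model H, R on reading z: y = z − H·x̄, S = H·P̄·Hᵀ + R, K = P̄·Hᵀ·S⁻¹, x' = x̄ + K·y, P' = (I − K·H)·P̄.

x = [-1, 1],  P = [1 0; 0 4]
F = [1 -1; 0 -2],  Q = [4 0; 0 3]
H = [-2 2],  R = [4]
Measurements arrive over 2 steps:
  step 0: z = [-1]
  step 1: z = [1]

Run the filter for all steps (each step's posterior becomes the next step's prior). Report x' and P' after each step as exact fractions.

step 0: x̄ = F·x = [-2, -2]
step 0: P̄ = F·P·Fᵀ + Q = [9 8; 8 19]
step 0: y = z − H·x̄ = [-1]
step 0: S = H·P̄·Hᵀ + R = [52]
step 0: K = P̄·Hᵀ·S⁻¹ = [-1/26; 11/26]
step 0: x' = x̄ + K·y = [-51/26, -63/26]
step 0: P' = (I − K·H)·P̄ = [116/13 115/13; 115/13 126/13]
step 1: x̄ = F·x = [6/13, 63/13]
step 1: P̄ = F·P·Fᵀ + Q = [64/13 22/13; 22/13 543/13]
step 1: y = z − H·x̄ = [-101/13]
step 1: S = H·P̄·Hᵀ + R = [2304/13]
step 1: K = P̄·Hᵀ·S⁻¹ = [-7/192; 521/1152]
step 1: x' = x̄ + K·y = [143/192, 1535/1152]
step 1: P' = (I − K·H)·P̄ = [75/16 443/96; 443/96 3179/576]

step 0: x' = [-51/26, -63/26], P' = [116/13 115/13; 115/13 126/13]
step 1: x' = [143/192, 1535/1152], P' = [75/16 443/96; 443/96 3179/576]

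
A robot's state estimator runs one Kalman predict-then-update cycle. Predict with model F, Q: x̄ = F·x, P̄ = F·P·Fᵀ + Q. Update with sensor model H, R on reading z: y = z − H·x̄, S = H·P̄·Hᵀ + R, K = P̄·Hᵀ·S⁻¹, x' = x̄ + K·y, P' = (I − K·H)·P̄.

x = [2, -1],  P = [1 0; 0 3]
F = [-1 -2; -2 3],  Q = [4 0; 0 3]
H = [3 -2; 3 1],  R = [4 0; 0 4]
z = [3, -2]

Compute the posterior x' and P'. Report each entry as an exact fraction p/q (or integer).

x̄ = F·x = [0, -7]
P̄ = F·P·Fᵀ + Q = [17 -16; -16 34]
y = z − H·x̄ = [-11, 5]
S = H·P̄·Hᵀ + R = [485 133; 133 95]
K = P̄·Hᵀ·S⁻¹ = [85/747 2968/14193; -241/747 4319/14193]
x' = x̄ + K·y = [-325/1577, -3043/1577]
P' = (I − K·H)·P̄ = [3356/14193 1804/14193; 1804/14193 11864/14193]

x' = [-325/1577, -3043/1577]
P' = [3356/14193 1804/14193; 1804/14193 11864/14193]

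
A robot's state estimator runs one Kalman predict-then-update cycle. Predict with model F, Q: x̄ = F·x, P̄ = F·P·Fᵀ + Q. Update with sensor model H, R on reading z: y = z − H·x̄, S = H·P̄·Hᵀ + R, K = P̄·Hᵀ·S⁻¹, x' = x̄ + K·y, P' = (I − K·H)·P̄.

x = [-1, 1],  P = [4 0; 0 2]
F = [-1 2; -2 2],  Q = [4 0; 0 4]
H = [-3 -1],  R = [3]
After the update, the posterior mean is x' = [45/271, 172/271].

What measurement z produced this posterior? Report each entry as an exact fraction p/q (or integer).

x̄ = F·x = [3, 4]
P̄ = F·P·Fᵀ + Q = [16 16; 16 28]
S = H·P̄·Hᵀ + R = [271]
K = P̄·Hᵀ·S⁻¹ = [-64/271; -76/271]
x' − x̄ = [-768/271, -912/271] = K·y
y = (KᵀK)⁻¹·Kᵀ·(x' − x̄) = [12]
z = y + H·x̄ = [12] + [-13] = [-1]

z = [-1]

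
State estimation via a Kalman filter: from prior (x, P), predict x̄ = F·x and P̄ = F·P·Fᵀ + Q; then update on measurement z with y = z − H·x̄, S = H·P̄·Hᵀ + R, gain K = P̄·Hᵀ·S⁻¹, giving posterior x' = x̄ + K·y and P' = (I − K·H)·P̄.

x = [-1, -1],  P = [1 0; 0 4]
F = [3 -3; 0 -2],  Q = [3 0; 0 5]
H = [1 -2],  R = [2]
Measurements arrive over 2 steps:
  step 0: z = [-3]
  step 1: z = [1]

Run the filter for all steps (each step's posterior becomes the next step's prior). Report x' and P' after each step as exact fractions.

step 0: x̄ = F·x = [0, 2]
step 0: P̄ = F·P·Fᵀ + Q = [48 24; 24 21]
step 0: y = z − H·x̄ = [1]
step 0: S = H·P̄·Hᵀ + R = [38]
step 0: K = P̄·Hᵀ·S⁻¹ = [0; -9/19]
step 0: x' = x̄ + K·y = [0, 29/19]
step 0: P' = (I − K·H)·P̄ = [48 24; 24 237/19]
step 1: x̄ = F·x = [-87/19, -58/19]
step 1: P̄ = F·P·Fᵀ + Q = [2190/19 -1314/19; -1314/19 1043/19]
step 1: y = z − H·x̄ = [-10/19]
step 1: S = H·P̄·Hᵀ + R = [11656/19]
step 1: K = P̄·Hᵀ·S⁻¹ = [2409/5828; -425/1457]
step 1: x' = x̄ + K·y = [-13977/2914, -4224/1457]
step 1: P' = (I − K·H)·P̄ = [30441/2914 7008/1457; 7008/1457 3929/1457]

step 0: x' = [0, 29/19], P' = [48 24; 24 237/19]
step 1: x' = [-13977/2914, -4224/1457], P' = [30441/2914 7008/1457; 7008/1457 3929/1457]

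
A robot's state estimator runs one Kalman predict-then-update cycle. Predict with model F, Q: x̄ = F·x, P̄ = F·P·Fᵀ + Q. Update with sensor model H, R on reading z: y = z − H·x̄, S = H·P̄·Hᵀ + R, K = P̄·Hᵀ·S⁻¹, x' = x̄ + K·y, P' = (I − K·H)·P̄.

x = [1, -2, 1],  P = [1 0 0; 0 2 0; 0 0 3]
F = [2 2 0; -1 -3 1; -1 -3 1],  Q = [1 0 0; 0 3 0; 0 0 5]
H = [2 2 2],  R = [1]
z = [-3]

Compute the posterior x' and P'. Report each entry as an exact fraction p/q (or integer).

x' = [88/71, -80/71, -332/213]
P' = [623/71 -334/71 -294/71; -334/71 323/71 22/71; -294/71 22/71 851/213]

x̄ = F·x = [-2, 6, 6]
P̄ = F·P·Fᵀ + Q = [13 -14 -14; -14 25 22; -14 22 27]
y = z − H·x̄ = [-23]
S = H·P̄·Hᵀ + R = [213]
K = P̄·Hᵀ·S⁻¹ = [-10/71; 22/71; 70/213]
x' = x̄ + K·y = [88/71, -80/71, -332/213]
P' = (I − K·H)·P̄ = [623/71 -334/71 -294/71; -334/71 323/71 22/71; -294/71 22/71 851/213]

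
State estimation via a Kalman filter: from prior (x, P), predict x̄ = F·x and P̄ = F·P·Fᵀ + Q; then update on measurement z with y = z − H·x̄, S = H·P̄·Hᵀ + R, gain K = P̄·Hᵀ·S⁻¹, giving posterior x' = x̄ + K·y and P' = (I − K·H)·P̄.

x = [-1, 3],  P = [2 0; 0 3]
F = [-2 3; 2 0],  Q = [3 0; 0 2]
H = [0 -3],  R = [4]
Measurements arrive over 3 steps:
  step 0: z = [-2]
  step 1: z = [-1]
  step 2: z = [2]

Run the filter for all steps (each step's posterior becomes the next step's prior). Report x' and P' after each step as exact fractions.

step 0: x' = [421/47, 26/47], P' = [1498/47 -16/47; -16/47 20/47]
step 1: x' = [34952/27481, 10813/27481], P' = [254831/27481 -12176/27481; -12176/27481 12172/27481]
step 2: x' = [9115795/4889249, -3083050/4889249], P' = [46103683/4889249 -2184760/4889249; -2184760/4889249 2148572/4889249]

step 0: x̄ = F·x = [11, -2]
step 0: P̄ = F·P·Fᵀ + Q = [38 -8; -8 10]
step 0: y = z − H·x̄ = [-8]
step 0: S = H·P̄·Hᵀ + R = [94]
step 0: K = P̄·Hᵀ·S⁻¹ = [12/47; -15/47]
step 0: x' = x̄ + K·y = [421/47, 26/47]
step 0: P' = (I − K·H)·P̄ = [1498/47 -16/47; -16/47 20/47]
step 1: x̄ = F·x = [-764/47, 842/47]
step 1: P̄ = F·P·Fᵀ + Q = [6505/47 -6088/47; -6088/47 6086/47]
step 1: y = z − H·x̄ = [2479/47]
step 1: S = H·P̄·Hᵀ + R = [54962/47]
step 1: K = P̄·Hᵀ·S⁻¹ = [9132/27481; -9129/27481]
step 1: x' = x̄ + K·y = [34952/27481, 10813/27481]
step 1: P' = (I − K·H)·P̄ = [254831/27481 -12176/27481; -12176/27481 12172/27481]
step 2: x̄ = F·x = [-37465/27481, 69904/27481]
step 2: P̄ = F·P·Fᵀ + Q = [1357427/27481 -1092380/27481; -1092380/27481 1074286/27481]
step 2: y = z − H·x̄ = [264674/27481]
step 2: S = H·P̄·Hᵀ + R = [9778498/27481]
step 2: K = P̄·Hᵀ·S⁻¹ = [1638570/4889249; -1611429/4889249]
step 2: x' = x̄ + K·y = [9115795/4889249, -3083050/4889249]
step 2: P' = (I − K·H)·P̄ = [46103683/4889249 -2184760/4889249; -2184760/4889249 2148572/4889249]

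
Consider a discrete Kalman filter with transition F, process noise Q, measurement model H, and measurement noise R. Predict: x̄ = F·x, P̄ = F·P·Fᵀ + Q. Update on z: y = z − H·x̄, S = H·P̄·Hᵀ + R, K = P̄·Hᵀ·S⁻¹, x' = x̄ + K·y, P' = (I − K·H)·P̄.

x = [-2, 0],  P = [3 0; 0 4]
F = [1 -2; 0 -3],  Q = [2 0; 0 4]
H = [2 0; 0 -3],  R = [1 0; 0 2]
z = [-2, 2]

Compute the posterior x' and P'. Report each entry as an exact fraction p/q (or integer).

x̄ = F·x = [-2, 0]
P̄ = F·P·Fᵀ + Q = [21 24; 24 40]
y = z − H·x̄ = [2, 2]
S = H·P̄·Hᵀ + R = [85 -144; -144 362]
K = P̄·Hᵀ·S⁻¹ = [2418/5017 -36/5017; 48/5017 -1644/5017]
x' = x̄ + K·y = [-5270/5017, -3192/5017]
P' = (I − K·H)·P̄ = [1209/5017 24/5017; 24/5017 1096/5017]

x' = [-5270/5017, -3192/5017]
P' = [1209/5017 24/5017; 24/5017 1096/5017]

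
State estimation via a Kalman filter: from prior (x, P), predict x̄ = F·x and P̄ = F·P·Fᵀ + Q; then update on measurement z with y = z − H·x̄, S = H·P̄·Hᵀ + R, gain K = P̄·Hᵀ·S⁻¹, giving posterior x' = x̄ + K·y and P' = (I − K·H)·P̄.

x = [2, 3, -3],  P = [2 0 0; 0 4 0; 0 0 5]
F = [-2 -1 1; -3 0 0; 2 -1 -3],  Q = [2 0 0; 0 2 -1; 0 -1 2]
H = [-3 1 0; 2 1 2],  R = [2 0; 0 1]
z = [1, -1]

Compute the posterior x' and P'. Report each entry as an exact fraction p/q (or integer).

x' = [-9831/7031, -19808/7031, 48563/21093]
P' = [14786/7031 39192/7031 -34275/7031; 39192/7031 115904/7031 -96829/7031; -34275/7031 -96829/7031 252518/21093]

x̄ = F·x = [-10, -6, 10]
P̄ = F·P·Fᵀ + Q = [19 12 -19; 12 20 -13; -19 -13 59]
y = z − H·x̄ = [-23, 5]
S = H·P̄·Hᵀ + R = [121 -18; -18 177]
K = P̄·Hᵀ·S⁻¹ = [-2583/7031 214/7031; -836/7031 630/7031; 2998/7031 8899/21093]
x' = x̄ + K·y = [-9831/7031, -19808/7031, 48563/21093]
P' = (I − K·H)·P̄ = [14786/7031 39192/7031 -34275/7031; 39192/7031 115904/7031 -96829/7031; -34275/7031 -96829/7031 252518/21093]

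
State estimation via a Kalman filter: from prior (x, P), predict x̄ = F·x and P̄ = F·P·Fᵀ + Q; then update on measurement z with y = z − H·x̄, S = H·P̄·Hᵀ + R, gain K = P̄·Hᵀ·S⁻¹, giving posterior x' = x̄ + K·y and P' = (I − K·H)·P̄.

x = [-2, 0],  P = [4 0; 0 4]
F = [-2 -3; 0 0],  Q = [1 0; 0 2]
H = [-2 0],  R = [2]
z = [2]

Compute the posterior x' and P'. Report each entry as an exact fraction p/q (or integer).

x' = [-102/107, 0]
P' = [53/107 0; 0 2]

x̄ = F·x = [4, 0]
P̄ = F·P·Fᵀ + Q = [53 0; 0 2]
y = z − H·x̄ = [10]
S = H·P̄·Hᵀ + R = [214]
K = P̄·Hᵀ·S⁻¹ = [-53/107; 0]
x' = x̄ + K·y = [-102/107, 0]
P' = (I − K·H)·P̄ = [53/107 0; 0 2]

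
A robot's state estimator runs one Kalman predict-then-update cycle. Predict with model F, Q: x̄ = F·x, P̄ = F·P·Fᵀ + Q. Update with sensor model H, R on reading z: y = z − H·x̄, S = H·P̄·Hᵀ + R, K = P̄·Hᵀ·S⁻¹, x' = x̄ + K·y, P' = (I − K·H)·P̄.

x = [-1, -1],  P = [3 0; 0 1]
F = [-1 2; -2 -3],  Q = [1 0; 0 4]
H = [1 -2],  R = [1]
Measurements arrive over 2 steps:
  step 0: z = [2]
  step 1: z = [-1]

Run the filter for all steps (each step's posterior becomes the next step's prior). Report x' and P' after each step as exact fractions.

step 0: x' = [-5/109, -105/109], P' = [808/109 400/109; 400/109 225/109]
step 1: x' = [-38620/21417, -255/649], P' = [83117/42834 626/649; 626/649 43/59]

step 0: x̄ = F·x = [-1, 5]
step 0: P̄ = F·P·Fᵀ + Q = [8 0; 0 25]
step 0: y = z − H·x̄ = [13]
step 0: S = H·P̄·Hᵀ + R = [109]
step 0: K = P̄·Hᵀ·S⁻¹ = [8/109; -50/109]
step 0: x' = x̄ + K·y = [-5/109, -105/109]
step 0: P' = (I − K·H)·P̄ = [808/109 400/109; 400/109 225/109]
step 1: x̄ = F·x = [-205/109, 325/109]
step 1: P̄ = F·P·Fᵀ + Q = [217/109 -134/109; -134/109 10493/109]
step 1: y = z − H·x̄ = [746/109]
step 1: S = H·P̄·Hᵀ + R = [42834/109]
step 1: K = P̄·Hᵀ·S⁻¹ = [485/42834; -320/649]
step 1: x' = x̄ + K·y = [-38620/21417, -255/649]
step 1: P' = (I − K·H)·P̄ = [83117/42834 626/649; 626/649 43/59]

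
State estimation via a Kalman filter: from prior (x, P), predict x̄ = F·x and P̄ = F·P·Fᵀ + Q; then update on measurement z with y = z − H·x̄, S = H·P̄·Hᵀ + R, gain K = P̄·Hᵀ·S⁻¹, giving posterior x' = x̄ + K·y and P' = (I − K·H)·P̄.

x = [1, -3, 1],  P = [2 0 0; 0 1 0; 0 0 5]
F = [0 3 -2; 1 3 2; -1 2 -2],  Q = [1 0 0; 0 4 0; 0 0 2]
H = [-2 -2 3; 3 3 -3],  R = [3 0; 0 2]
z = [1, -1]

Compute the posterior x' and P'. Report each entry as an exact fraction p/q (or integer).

x' = [-13558/11927, -12786/11927, -19101/11927]
P' = [89623/11927 -41077/11927 43244/11927; -41077/11927 42469/11927 -128/11927; 43244/11927 -128/11927 38808/11927]

x̄ = F·x = [-11, -6, -9]
P̄ = F·P·Fᵀ + Q = [30 -11 26; -11 35 -16; 26 -16 28]
y = z − H·x̄ = [-6, 23]
S = H·P̄·Hᵀ + R = [307 -360; -360 461]
K = P̄·Hᵀ·S⁻¹ = [10880/11927 7953/11927; -1056/11927 2280/11927; 10064/11927 6462/11927]
x' = x̄ + K·y = [-13558/11927, -12786/11927, -19101/11927]
P' = (I − K·H)·P̄ = [89623/11927 -41077/11927 43244/11927; -41077/11927 42469/11927 -128/11927; 43244/11927 -128/11927 38808/11927]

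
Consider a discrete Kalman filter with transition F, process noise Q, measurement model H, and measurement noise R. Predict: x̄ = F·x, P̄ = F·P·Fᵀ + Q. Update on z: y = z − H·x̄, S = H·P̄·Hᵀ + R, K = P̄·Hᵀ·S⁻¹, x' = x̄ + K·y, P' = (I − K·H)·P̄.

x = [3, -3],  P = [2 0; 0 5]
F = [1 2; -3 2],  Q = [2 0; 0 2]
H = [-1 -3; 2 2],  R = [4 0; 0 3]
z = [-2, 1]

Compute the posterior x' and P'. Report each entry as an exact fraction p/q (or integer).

x' = [2357/3778, 483/3778]
P' = [8285/3778 -4733/3778; -4733/3778 3749/3778]

x̄ = F·x = [-3, -15]
P̄ = F·P·Fᵀ + Q = [24 14; 14 40]
y = z − H·x̄ = [-50, 37]
S = H·P̄·Hᵀ + R = [472 -400; -400 371]
K = P̄·Hᵀ·S⁻¹ = [2957/7556 1184/1889; -3257/7556 -328/1889]
x' = x̄ + K·y = [2357/3778, 483/3778]
P' = (I − K·H)·P̄ = [8285/3778 -4733/3778; -4733/3778 3749/3778]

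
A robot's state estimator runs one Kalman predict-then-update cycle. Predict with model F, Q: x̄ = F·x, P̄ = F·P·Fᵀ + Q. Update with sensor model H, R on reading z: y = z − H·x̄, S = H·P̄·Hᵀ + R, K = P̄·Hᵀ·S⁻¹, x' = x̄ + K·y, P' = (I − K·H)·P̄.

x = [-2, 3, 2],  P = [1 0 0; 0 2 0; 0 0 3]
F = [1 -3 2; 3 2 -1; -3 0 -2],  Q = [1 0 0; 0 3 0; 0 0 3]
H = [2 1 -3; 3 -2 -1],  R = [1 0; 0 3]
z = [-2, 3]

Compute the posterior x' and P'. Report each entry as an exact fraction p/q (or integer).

x' = [-380899/189801, -225130/63267, -116968/63267]
P' = [290470/189801 82081/63267 90964/63267; 82081/63267 34387/21089 28405/21089; 90964/63267 28405/21089 31375/21089]

x̄ = F·x = [-7, -2, 2]
P̄ = F·P·Fᵀ + Q = [32 -15 -15; -15 23 -3; -15 -3 24]
y = z − H·x̄ = [20, 22]
S = H·P̄·Hᵀ + R = [506 383; 383 665]
K = P̄·Hᵀ·S⁻¹ = [8507/189801 35344/189801; 11678/63267 -15098/63267; -15232/63267 2779/63267]
x' = x̄ + K·y = [-380899/189801, -225130/63267, -116968/63267]
P' = (I − K·H)·P̄ = [290470/189801 82081/63267 90964/63267; 82081/63267 34387/21089 28405/21089; 90964/63267 28405/21089 31375/21089]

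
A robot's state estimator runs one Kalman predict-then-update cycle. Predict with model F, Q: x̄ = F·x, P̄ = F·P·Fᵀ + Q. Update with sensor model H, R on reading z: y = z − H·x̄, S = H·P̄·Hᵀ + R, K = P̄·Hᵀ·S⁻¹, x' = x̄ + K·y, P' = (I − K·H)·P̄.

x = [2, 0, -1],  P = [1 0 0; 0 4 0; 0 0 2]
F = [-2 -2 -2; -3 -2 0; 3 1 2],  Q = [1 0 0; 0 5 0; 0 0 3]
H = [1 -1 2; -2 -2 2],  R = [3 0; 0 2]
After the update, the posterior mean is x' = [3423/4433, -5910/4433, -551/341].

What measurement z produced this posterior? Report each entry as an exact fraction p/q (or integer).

x̄ = F·x = [-2, -6, 4]
P̄ = F·P·Fᵀ + Q = [29 22 -22; 22 30 -17; -22 -17 24]
S = H·P̄·Hᵀ + R = [94 244; 244 822]
K = P̄·Hᵀ·S⁻¹ = [2605/8866 -1174/4433; -213/4433 -681/4433; 177/682 26/341]
x' − x̄ = [12289/4433, 20688/4433, -1915/341] = K·y
y = (KᵀK)⁻¹·Kᵀ·(x' − x̄) = [-14, -26]
z = y + H·x̄ = [-14, -26] + [12, 24] = [-2, -2]

z = [-2, -2]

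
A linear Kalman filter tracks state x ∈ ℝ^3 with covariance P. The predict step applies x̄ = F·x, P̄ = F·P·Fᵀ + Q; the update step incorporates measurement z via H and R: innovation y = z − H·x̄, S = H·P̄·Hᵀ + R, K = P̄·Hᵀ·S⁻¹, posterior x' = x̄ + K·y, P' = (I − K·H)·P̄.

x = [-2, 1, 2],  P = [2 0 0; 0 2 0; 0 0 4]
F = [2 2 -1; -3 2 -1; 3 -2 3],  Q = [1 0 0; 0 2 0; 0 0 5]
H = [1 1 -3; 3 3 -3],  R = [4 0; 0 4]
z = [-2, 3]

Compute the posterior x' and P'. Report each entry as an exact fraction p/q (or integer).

x' = [-9449/3502, 75913/15759, 38411/31518]
P' = [18222/1751 -15412/1751 1984/1751; -15412/1751 139460/15759 -820/15759; 1984/1751 -820/15759 14618/15759]

x̄ = F·x = [-4, 6, -2]
P̄ = F·P·Fᵀ + Q = [21 0 -8; 0 32 -38; -8 -38 67]
y = z − H·x̄ = [-10, -9]
S = H·P̄·Hᵀ + R = [936 1314; 1314 1912]
K = P̄·Hᵀ·S⁻¹ = [-1571/3502 1239/3502; 803/15759 131/1751; -13409/31518 403/3502]
x' = x̄ + K·y = [-9449/3502, 75913/15759, 38411/31518]
P' = (I − K·H)·P̄ = [18222/1751 -15412/1751 1984/1751; -15412/1751 139460/15759 -820/15759; 1984/1751 -820/15759 14618/15759]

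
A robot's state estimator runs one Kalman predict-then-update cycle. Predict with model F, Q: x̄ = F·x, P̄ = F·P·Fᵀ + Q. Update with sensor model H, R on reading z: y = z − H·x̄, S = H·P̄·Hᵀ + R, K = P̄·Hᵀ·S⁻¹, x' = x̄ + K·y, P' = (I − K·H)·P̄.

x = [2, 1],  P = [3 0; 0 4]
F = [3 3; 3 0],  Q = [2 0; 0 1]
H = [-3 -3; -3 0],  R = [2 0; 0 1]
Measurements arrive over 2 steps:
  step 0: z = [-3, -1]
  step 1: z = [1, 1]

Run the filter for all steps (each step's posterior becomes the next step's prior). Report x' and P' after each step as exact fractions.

step 0: x' = [15090/45433, 31371/45433], P' = [9949/90866 -9765/90866; -9765/90866 29513/90866]
step 1: x' = [-20281347/69657907, 4236690/69657907], P' = [7174736/69657907 -6449184/69657907; -6449184/69657907 19718302/69657907]

step 0: x̄ = F·x = [9, 6]
step 0: P̄ = F·P·Fᵀ + Q = [65 27; 27 28]
step 0: y = z − H·x̄ = [42, 26]
step 0: S = H·P̄·Hᵀ + R = [1325 828; 828 586]
step 0: K = P̄·Hᵀ·S⁻¹ = [-138/45433 -29847/90866; -14811/45433 29295/90866]
step 0: x' = x̄ + K·y = [15090/45433, 31371/45433]
step 0: P' = (I − K·H)·P̄ = [9949/90866 -9765/90866; -9765/90866 29513/90866]
step 1: x̄ = F·x = [139383/45433, 45270/45433]
step 1: P̄ = F·P·Fᵀ + Q = [180560/45433 828/45433; 828/45433 180407/90866]
step 1: y = z − H·x̄ = [599392/45433, 463582/45433]
step 1: S = H·P̄·Hᵀ + R = [5085283/90866 1632492/45433; 1632492/45433 1670473/45433]
step 1: K = P̄·Hᵀ·S⁻¹ = [-1088328/69657907 -21524208/69657907; -19903677/69657907 19347552/69657907]
step 1: x' = x̄ + K·y = [-20281347/69657907, 4236690/69657907]
step 1: P' = (I − K·H)·P̄ = [7174736/69657907 -6449184/69657907; -6449184/69657907 19718302/69657907]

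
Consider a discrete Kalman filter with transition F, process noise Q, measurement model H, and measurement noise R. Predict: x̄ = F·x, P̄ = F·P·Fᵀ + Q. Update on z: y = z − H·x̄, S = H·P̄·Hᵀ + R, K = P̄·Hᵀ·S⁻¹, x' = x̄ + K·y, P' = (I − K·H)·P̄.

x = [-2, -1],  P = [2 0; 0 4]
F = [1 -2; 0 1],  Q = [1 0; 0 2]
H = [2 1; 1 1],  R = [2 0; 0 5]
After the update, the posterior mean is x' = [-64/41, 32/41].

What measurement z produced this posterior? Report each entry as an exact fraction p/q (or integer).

x̄ = F·x = [0, -1]
P̄ = F·P·Fᵀ + Q = [19 -8; -8 6]
S = H·P̄·Hᵀ + R = [52 20; 20 14]
K = P̄·Hᵀ·S⁻¹ = [25/41 -7/82; -25/82 12/41]
x' − x̄ = [-64/41, 73/41] = K·y
y = (KᵀK)⁻¹·Kᵀ·(x' − x̄) = [-2, 4]
z = y + H·x̄ = [-2, 4] + [-1, -1] = [-3, 3]

z = [-3, 3]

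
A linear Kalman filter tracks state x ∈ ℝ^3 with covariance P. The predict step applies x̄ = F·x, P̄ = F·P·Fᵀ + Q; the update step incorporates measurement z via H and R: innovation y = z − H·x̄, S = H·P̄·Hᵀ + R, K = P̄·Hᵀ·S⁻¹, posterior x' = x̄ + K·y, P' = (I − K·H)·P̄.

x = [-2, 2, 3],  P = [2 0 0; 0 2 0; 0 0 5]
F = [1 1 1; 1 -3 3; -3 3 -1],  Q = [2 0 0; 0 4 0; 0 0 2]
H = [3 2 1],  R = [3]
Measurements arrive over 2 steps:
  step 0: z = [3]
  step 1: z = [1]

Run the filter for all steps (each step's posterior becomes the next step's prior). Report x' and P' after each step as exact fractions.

step 0: x' = [251/367, -1877/367, 4153/367], P' = [1537/367 -2563/367 665/367; -2563/367 7899/367 -7713/367; 665/367 -7713/367 13281/367]
step 1: x' = [1473037/891725, -4024683/891725, 4622057/891725], P' = [3092367/891725 -12901353/891725 16679637/891725; -12901353/891725 76253277/891725 -112198833/891725; 16679637/891725 -112198833/891725 173361207/891725]

step 0: x̄ = F·x = [3, 1, 9]
step 0: P̄ = F·P·Fᵀ + Q = [11 11 -5; 11 69 -39; -5 -39 43]
step 0: y = z − H·x̄ = [-17]
step 0: S = H·P̄·Hᵀ + R = [367]
step 0: K = P̄·Hᵀ·S⁻¹ = [50/367; 132/367; -50/367]
step 0: x' = x̄ + K·y = [251/367, -1877/367, 4153/367]
step 0: P' = (I − K·H)·P̄ = [1537/367 -2563/367 665/367; -2563/367 7899/367 -7713/367; 665/367 -7713/367 13281/367]
step 1: x̄ = F·x = [2527/367, 18341/367, -10537/367]
step 1: P̄ = F·P·Fᵀ + Q = [4229/367 25469/367 -12281/367; 25469/367 351827/367 -245507/367; -12281/367 -245507/367 195341/367]
step 1: y = z − H·x̄ = [-33359/367]
step 1: S = H·P̄·Hᵀ + R = [891725/367]
step 1: K = P̄·Hᵀ·S⁻¹ = [51344/891725; 534554/891725; -332516/891725]
step 1: x' = x̄ + K·y = [1473037/891725, -4024683/891725, 4622057/891725]
step 1: P' = (I − K·H)·P̄ = [3092367/891725 -12901353/891725 16679637/891725; -12901353/891725 76253277/891725 -112198833/891725; 16679637/891725 -112198833/891725 173361207/891725]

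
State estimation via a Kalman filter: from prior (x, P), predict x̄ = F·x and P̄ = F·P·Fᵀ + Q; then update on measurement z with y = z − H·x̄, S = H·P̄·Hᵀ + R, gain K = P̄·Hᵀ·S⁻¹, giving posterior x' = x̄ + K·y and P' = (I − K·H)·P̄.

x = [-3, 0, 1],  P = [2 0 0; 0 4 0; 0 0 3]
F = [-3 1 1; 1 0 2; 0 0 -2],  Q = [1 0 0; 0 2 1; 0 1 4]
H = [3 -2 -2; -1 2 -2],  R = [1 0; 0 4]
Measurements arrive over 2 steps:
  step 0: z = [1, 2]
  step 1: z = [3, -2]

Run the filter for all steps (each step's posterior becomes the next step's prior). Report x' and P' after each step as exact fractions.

step 0: x̄ = F·x = [10, -1, -2]
step 0: P̄ = F·P·Fᵀ + Q = [26 0 -6; 0 16 -11; -6 -11 16]
step 0: y = z − H·x̄ = [-35, 10]
step 0: S = H·P̄·Hᵀ + R = [347 -54; -54 222]
step 0: K = P̄·Hᵀ·S⁻¹ = [3204/12353 1/37059; 116/12353 3033/12353; -1468/12353 -3028/12353]
step 0: x' = x̄ + K·y = [34180/37059, 13917/12353, -3606/12353]
step 0: P' = (I − K·H)·P̄ = [98468/37059 32022/12353 15610/12353; 32022/12353 35026/12353 12949/12353; 15610/12353 12949/12353 11200/12353]
step 1: x̄ = F·x = [-23869/12353, 12544/37059, 7212/12353]
step 1: P̄ = F·P·Fᵀ + Q = [94089/12353 -96198/12353 45362/12353; -96198/12353 494306/37059 -63667/12353; 45362/12353 -63667/12353 94212/12353]
step 1: y = z − H·x̄ = [394358/37059, -127541/37059]
step 1: S = H·P̄·Hᵀ + R = [5987318/37059 -4546577/37059; -4546577/37059 6764999/37059]
step 1: K = P̄·Hᵀ·S⁻¹ = [71426956/535169267 -41517203/535169267; -65220688/535169267 87424440/535169267; -91841012/535169267 -147426956/535169267]
step 1: x' = x̄ + K·y = [-131113322/535169267, -813765544/535169267, -157487632/535169267]
step 1: P' = (I − K·H)·P̄ = [588463084/535169267 529089142/535169267 317892006/535169267; 529089142/535169267 632818754/535169267 193425303/535169267; 317892006/535169267 193425303/535169267 329333212/535169267]

step 0: x' = [34180/37059, 13917/12353, -3606/12353], P' = [98468/37059 32022/12353 15610/12353; 32022/12353 35026/12353 12949/12353; 15610/12353 12949/12353 11200/12353]
step 1: x' = [-131113322/535169267, -813765544/535169267, -157487632/535169267], P' = [588463084/535169267 529089142/535169267 317892006/535169267; 529089142/535169267 632818754/535169267 193425303/535169267; 317892006/535169267 193425303/535169267 329333212/535169267]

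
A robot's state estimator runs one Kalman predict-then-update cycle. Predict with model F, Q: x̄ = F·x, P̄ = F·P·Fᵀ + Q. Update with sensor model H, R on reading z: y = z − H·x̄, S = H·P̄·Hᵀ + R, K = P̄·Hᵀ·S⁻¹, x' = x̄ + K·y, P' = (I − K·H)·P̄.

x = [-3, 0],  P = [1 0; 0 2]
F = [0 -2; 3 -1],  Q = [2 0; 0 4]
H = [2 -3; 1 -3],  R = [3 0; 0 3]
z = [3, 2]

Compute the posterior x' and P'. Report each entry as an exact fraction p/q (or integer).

x' = [260/653, -480/653]
P' = [2442/653 1218/653; 1218/653 715/653]

x̄ = F·x = [0, -9]
P̄ = F·P·Fᵀ + Q = [10 4; 4 15]
y = z − H·x̄ = [-24, -25]
S = H·P̄·Hᵀ + R = [130 119; 119 124]
K = P̄·Hᵀ·S⁻¹ = [410/653 -404/653; 97/653 -309/653]
x' = x̄ + K·y = [260/653, -480/653]
P' = (I − K·H)·P̄ = [2442/653 1218/653; 1218/653 715/653]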